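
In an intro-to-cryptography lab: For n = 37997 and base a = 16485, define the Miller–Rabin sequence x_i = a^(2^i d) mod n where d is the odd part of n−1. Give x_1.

n − 1 = 37996 = 2^2 · 9499, so s = 2 and d = 9499.
x_0 = 16485^9499 mod 37997 = 37996.
x_1 = 37996^2 mod 37997 = 1.

1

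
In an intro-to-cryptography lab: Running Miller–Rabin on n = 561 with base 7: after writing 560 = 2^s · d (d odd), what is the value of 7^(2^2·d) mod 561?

166

n − 1 = 560 = 2^4 · 35, so s = 4 and d = 35.
x_0 = 7^35 mod 561 = 241.
x_1 = 241^2 mod 561 = 298.
x_2 = 298^2 mod 561 = 166.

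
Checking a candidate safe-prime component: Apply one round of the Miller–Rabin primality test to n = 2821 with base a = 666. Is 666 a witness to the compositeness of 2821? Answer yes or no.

yes

n − 1 = 2820 = 2^2 · 705, so s = 2 and d = 705.
Repeated squaring mod 2821: 666^1 ≡ 666, 666^2 ≡ 659, 666^4 ≡ 2668, 666^8 ≡ 841, 666^16 ≡ 2031, 666^32 ≡ 659, 666^64 ≡ 2668, 666^128 ≡ 841, 666^256 ≡ 2031, 666^512 ≡ 659.
705 = 512 + 128 + 64 + 1, so 666^705 ≡ 659·841·2668·666 ≡ 92 (mod 2821).
x_0 = 666^705 mod 2821 = 92.
x_0 is neither 1 nor 2820, so continue squaring.
x_1 = 92^2 mod 2821 = 1.
x_1 = 1 but x_0 ≠ ±1, a nontrivial square root of 1 — 666 is a witness and 2821 is composite.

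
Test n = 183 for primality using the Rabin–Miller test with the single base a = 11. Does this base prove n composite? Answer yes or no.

yes

n − 1 = 182 = 2^1 · 91, so s = 1 and d = 91.
x_0 = 11^91 mod 183 = 50.
x_0 ∉ {1, 182} and s = 1, so 11 is a Miller–Rabin witness and 183 is composite.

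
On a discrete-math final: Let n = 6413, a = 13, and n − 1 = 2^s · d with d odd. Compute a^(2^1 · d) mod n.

n − 1 = 6412 = 2^2 · 1603, so s = 2 and d = 1603.
x_0 = 13^1603 mod 6413 = 3121.
x_1 = 3121^2 mod 6413 = 5707.

5707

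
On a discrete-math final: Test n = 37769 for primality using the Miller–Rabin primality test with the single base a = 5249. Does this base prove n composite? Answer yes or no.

yes

n − 1 = 37768 = 2^3 · 4721, so s = 3 and d = 4721.
x_0 = 5249^4721 mod 37769 = 30135.
x_0 is neither 1 nor 37768, so continue squaring.
x_1 = 30135^2 mod 37769 = 389.
x_2 = 389^2 mod 37769 = 245.
Reached i = s−1 = 2 without hitting −1: 5249 is a Miller–Rabin witness and 37769 is composite.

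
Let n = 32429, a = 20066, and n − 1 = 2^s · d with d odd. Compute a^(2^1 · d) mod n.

n − 1 = 32428 = 2^2 · 8107, so s = 2 and d = 8107.
By repeated squaring, 20066^8107 ≡ 32428 (mod 32429).
x_0 = 32428.
x_1 = 32428^2 mod 32429 = 1.

1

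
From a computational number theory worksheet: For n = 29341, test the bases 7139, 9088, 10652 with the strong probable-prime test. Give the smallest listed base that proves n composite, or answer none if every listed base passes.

n − 1 = 29340 = 2^2 · 7335, so s = 2 and d = 7335.
Base 7139: x_0 = 7139^7335 mod 29341 = 18494. x_0 is neither 1 nor 29340, so continue squaring. x_1 = 18494^2 mod 29341 = 29340. x_1 ≡ −1, so 7139 is not a witness.
Base 9088: x_0 = 9088^7335 mod 29341 = 24155. x_0 is neither 1 nor 29340, so continue squaring. x_1 = 24155^2 mod 29341 = 18240. Reached i = s−1 = 1 without hitting −1: 9088 is a Miller–Rabin witness and 29341 is composite.
Base 10652: x_0 = 10652^7335 mod 29341 = 16947. x_0 is neither 1 nor 29340, so continue squaring. x_1 = 16947^2 mod 29341 = 11101. Reached i = s−1 = 1 without hitting −1: 10652 is a Miller–Rabin witness and 29341 is composite.
The smallest witness among the given bases is 9088.

9088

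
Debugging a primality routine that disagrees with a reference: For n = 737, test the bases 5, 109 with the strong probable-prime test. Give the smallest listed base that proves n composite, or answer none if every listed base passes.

n − 1 = 736 = 2^5 · 23, so s = 5 and d = 23.
Base 5: x_0 = 5^23 mod 737 = 675. x_0 is neither 1 nor 736, so continue squaring. x_1 = 675^2 mod 737 = 159. x_2 = 159^2 mod 737 = 223. x_3 = 223^2 mod 737 = 350. x_4 = 350^2 mod 737 = 158. Reached i = s−1 = 4 without hitting −1: 5 is a Miller–Rabin witness and 737 is composite.
Base 109: x_0 = 109^23 mod 737 = 109. x_0 is neither 1 nor 736, so continue squaring. x_1 = 109^2 mod 737 = 89. x_2 = 89^2 mod 737 = 551. x_3 = 551^2 mod 737 = 694. x_4 = 694^2 mod 737 = 375. Reached i = s−1 = 4 without hitting −1: 109 is a Miller–Rabin witness and 737 is composite.
The smallest witness among the given bases is 5.

5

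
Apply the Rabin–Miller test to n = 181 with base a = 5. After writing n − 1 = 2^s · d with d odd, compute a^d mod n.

n − 1 = 180 = 2^2 · 45, so s = 2 and d = 45.
5^45 mod 181 = 1.

1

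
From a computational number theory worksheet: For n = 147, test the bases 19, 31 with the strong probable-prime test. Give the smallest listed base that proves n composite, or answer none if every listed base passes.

n − 1 = 146 = 2^1 · 73, so s = 1 and d = 73.
Base 19: x_0 = 19^73 mod 147 = 19. x_0 ∉ {1, 146} and s = 1, so 19 is a Miller–Rabin witness and 147 is composite.
Base 31: x_0 = 31^73 mod 147 = 31. x_0 ∉ {1, 146} and s = 1, so 31 is a Miller–Rabin witness and 147 is composite.
The smallest witness among the given bases is 19.

19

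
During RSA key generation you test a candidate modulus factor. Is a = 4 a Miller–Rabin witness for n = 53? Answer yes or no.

n − 1 = 52 = 2^2 · 13, so s = 2 and d = 13.
By repeated squaring, 4^13 ≡ 52 (mod 53).
x_0 = 4^13 mod 53 = 52.
x_0 = 52 ≡ −1, so 4 is not a witness.

no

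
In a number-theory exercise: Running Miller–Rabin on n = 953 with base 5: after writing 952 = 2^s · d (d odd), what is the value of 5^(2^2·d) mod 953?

952

n − 1 = 952 = 2^3 · 119, so s = 3 and d = 119.
x_0 = 5^119 mod 953 = 617.
x_1 = 617^2 mod 953 = 442.
x_2 = 442^2 mod 953 = 952.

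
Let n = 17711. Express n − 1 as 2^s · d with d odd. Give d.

8855

Halving: 17710 → 8855; 8855 is odd.
So 17710 = 2^1 · 8855.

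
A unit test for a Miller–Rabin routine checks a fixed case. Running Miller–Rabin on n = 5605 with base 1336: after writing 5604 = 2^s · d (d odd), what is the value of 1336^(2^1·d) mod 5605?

2306

n − 1 = 5604 = 2^2 · 1401, so s = 2 and d = 1401.
x_0 = 1336^1401 mod 5605 = 5141.
x_1 = 5141^2 mod 5605 = 2306.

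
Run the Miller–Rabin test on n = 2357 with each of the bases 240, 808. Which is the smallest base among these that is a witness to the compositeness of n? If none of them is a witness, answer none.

n − 1 = 2356 = 2^2 · 589, so s = 2 and d = 589.
Base 240: x_0 = 240^589 mod 2357 = 2356. x_0 = 2356 ≡ −1, so 240 is not a witness.
Base 808: x_0 = 808^589 mod 2357 = 2356. x_0 = 2356 ≡ −1, so 808 is not a witness.
No listed base is a witness for 2357.

none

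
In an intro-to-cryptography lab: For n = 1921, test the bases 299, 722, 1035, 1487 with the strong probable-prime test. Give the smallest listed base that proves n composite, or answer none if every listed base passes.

n − 1 = 1920 = 2^7 · 15, so s = 7 and d = 15.
Base 299: x_0 = 299^15 mod 1921 = 726. x_0 is neither 1 nor 1920, so continue squaring. x_1 = 726^2 mod 1921 = 722. x_2 = 722^2 mod 1921 = 693. x_3 = 693^2 mod 1921 = 1920. x_3 ≡ −1, so 299 is not a witness.
Base 722: x_0 = 722^15 mod 1921 = 1035. x_0 is neither 1 nor 1920, so continue squaring. x_1 = 1035^2 mod 1921 = 1228. x_2 = 1228^2 mod 1921 = 1920. x_2 ≡ −1, so 722 is not a witness.
Base 1035: x_0 = 1035^15 mod 1921 = 722. x_0 is neither 1 nor 1920, so continue squaring. x_1 = 722^2 mod 1921 = 693. x_2 = 693^2 mod 1921 = 1920. x_2 ≡ −1, so 1035 is not a witness.
Base 1487: x_0 = 1487^15 mod 1921 = 270. x_0 is neither 1 nor 1920, so continue squaring. x_1 = 270^2 mod 1921 = 1823. x_2 = 1823^2 mod 1921 = 1920. x_2 ≡ −1, so 1487 is not a witness.
No listed base is a witness for 1921.

none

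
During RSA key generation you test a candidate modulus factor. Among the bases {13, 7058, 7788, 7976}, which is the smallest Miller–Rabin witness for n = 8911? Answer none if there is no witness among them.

n − 1 = 8910 = 2^1 · 4455, so s = 1 and d = 4455.
Base 13: x_0 = 13^4455 mod 8911 = 8910. x_0 = 8910 ≡ −1, so 13 is not a witness.
Base 7058: x_0 = 7058^4455 mod 8911 = 1. x_0 = 1, so 7058 is not a witness.
Base 7788: x_0 = 7788^4455 mod 8911 = 1. x_0 = 1, so 7788 is not a witness.
Base 7976: x_0 = 7976^4455 mod 8911 = 8910. x_0 = 8910 ≡ −1, so 7976 is not a witness.
No listed base is a witness for 8911.

none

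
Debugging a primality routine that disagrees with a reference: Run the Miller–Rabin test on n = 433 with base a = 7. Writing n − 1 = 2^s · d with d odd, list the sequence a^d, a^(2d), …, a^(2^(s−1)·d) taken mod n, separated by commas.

265, 79, 179, 432

n − 1 = 432 = 2^4 · 27, so s = 4 and d = 27.
x_0 = 7^27 mod 433 = 265.
x_1 = 265^2 mod 433 = 79.
x_2 = 79^2 mod 433 = 179.
x_3 = 179^2 mod 433 = 432.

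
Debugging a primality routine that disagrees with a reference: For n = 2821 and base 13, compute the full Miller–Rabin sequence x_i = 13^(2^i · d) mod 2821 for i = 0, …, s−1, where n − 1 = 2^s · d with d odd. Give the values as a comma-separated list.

n − 1 = 2820 = 2^2 · 705, so s = 2 and d = 705.
x_0 = 13^705 mod 2821 = 650.
x_1 = 650^2 mod 2821 = 2171.

650, 2171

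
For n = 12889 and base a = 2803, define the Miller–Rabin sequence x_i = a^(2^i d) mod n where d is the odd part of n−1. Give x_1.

n − 1 = 12888 = 2^3 · 1611, so s = 3 and d = 1611.
Repeated squaring mod 12889: 2803^1 ≡ 2803, 2803^2 ≡ 7408, 2803^4 ≡ 9991, 2803^8 ≡ 7665, 2803^16 ≡ 4163, 2803^32 ≡ 7753, 2803^64 ≡ 7602, 2803^128 ≡ 9017, 2803^256 ≡ 2477, 2803^512 ≡ 365, 2803^1024 ≡ 4335.
1611 = 1024 + 512 + 64 + 8 + 2 + 1, so 2803^1611 ≡ 4335·365·7602·7665·7408·2803 ≡ 12888 (mod 12889).
x_0 = 12888.
x_1 = 12888^2 mod 12889 = 1.

1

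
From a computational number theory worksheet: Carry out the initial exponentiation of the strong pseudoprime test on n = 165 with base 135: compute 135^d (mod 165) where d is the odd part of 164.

n − 1 = 164 = 2^2 · 41, so s = 2 and d = 41.
135^41 mod 165 = 135.

135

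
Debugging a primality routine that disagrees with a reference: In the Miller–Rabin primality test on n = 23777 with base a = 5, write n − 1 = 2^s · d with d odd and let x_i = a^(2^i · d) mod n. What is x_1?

4965

n − 1 = 23776 = 2^5 · 743, so s = 5 and d = 743.
x_0 = 5^743 mod 23777 = 7496.
x_1 = 7496^2 mod 23777 = 4965.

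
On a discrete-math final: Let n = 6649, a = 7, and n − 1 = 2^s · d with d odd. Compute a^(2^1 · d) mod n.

759

n − 1 = 6648 = 2^3 · 831, so s = 3 and d = 831.
x_0 = 7^831 mod 6649 = 2355.
x_1 = 2355^2 mod 6649 = 759.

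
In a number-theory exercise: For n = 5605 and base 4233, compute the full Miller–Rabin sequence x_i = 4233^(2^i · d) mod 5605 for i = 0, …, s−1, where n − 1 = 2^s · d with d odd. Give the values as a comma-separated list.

3523, 2059

n − 1 = 5604 = 2^2 · 1401, so s = 2 and d = 1401.
x_0 = 4233^1401 mod 5605 = 3523.
x_1 = 3523^2 mod 5605 = 2059.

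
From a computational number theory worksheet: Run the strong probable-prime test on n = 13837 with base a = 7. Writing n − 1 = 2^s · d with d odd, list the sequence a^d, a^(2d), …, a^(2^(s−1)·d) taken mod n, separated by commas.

n − 1 = 13836 = 2^2 · 3459, so s = 2 and d = 3459.
x_0 = 7^3459 mod 13837 = 5488.
x_1 = 5488^2 mod 13837 = 8832.

5488, 8832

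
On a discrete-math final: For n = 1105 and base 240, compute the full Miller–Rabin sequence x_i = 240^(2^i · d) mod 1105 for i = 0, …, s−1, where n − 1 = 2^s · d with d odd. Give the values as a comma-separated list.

525, 480, 560, 885

n − 1 = 1104 = 2^4 · 69, so s = 4 and d = 69.
x_0 = 240^69 mod 1105 = 525.
x_1 = 525^2 mod 1105 = 480.
x_2 = 480^2 mod 1105 = 560.
x_3 = 560^2 mod 1105 = 885.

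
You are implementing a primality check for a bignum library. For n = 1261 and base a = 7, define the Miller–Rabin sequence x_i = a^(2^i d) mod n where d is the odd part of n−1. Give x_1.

n − 1 = 1260 = 2^2 · 315, so s = 2 and d = 315.
Repeated squaring mod 1261: 7^1 ≡ 7, 7^2 ≡ 49, 7^4 ≡ 1140, 7^8 ≡ 770, 7^16 ≡ 230, 7^32 ≡ 1199, 7^64 ≡ 61, 7^128 ≡ 1199, 7^256 ≡ 61.
315 = 256 + 32 + 16 + 8 + 2 + 1, so 7^315 ≡ 61·1199·230·770·49·7 ≡ 408 (mod 1261).
x_0 = 408.
x_1 = 408^2 mod 1261 = 12.

12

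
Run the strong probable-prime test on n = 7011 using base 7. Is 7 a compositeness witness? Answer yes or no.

n − 1 = 7010 = 2^1 · 3505, so s = 1 and d = 3505.
x_0 = 7^3505 mod 7011 = 2914.
x_0 ∉ {1, 7010} and s = 1, so 7 is a Miller–Rabin witness and 7011 is composite.

yes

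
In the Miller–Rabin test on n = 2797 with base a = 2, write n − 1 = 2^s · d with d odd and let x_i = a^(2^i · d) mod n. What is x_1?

2796

n − 1 = 2796 = 2^2 · 699, so s = 2 and d = 699.
x_0 = 2^699 mod 2797 = 2194.
x_1 = 2194^2 mod 2797 = 2796.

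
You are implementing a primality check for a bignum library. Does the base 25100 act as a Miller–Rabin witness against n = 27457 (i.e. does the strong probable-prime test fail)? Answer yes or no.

no

n − 1 = 27456 = 2^6 · 429, so s = 6 and d = 429.
x_0 = 25100^429 mod 27457 = 25811.
x_0 is neither 1 nor 27456, so continue squaring.
x_1 = 25811^2 mod 27457 = 18530.
x_2 = 18530^2 mod 27457 = 11115.
x_3 = 11115^2 mod 27457 = 14182.
x_4 = 14182^2 mod 27457 = 6599.
x_5 = 6599^2 mod 27457 = 27456.
x_5 ≡ −1, so 25100 is not a witness.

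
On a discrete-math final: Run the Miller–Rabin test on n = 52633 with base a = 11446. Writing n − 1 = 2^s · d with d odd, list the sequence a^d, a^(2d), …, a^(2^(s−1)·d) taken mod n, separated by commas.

51913, 44703, 41098

n − 1 = 52632 = 2^3 · 6579, so s = 3 and d = 6579.
x_0 = 11446^6579 mod 52633 = 51913.
x_1 = 51913^2 mod 52633 = 44703.
x_2 = 44703^2 mod 52633 = 41098.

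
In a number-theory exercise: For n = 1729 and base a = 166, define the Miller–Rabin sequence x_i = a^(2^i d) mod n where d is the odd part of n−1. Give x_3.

n − 1 = 1728 = 2^6 · 27, so s = 6 and d = 27.
Repeated squaring mod 1729: 166^1 ≡ 166, 166^2 ≡ 1621, 166^4 ≡ 1290, 166^8 ≡ 802, 166^16 ≡ 16.
27 = 16 + 8 + 2 + 1, so 166^27 ≡ 16·802·1621·166 ≡ 1728 (mod 1729).
x_0 = 1728.
x_1 = 1728^2 mod 1729 = 1.
x_2 = 1^2 mod 1729 = 1.
x_3 = 1^2 mod 1729 = 1.

1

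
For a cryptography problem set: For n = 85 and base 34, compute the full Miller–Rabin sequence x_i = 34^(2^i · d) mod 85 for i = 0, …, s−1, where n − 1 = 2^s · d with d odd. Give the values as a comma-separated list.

n − 1 = 84 = 2^2 · 21, so s = 2 and d = 21.
x_0 = 34^21 mod 85 = 34.
x_1 = 34^2 mod 85 = 51.

34, 51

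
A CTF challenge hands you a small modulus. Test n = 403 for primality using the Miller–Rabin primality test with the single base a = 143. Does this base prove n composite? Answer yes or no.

n − 1 = 402 = 2^1 · 201, so s = 1 and d = 201.
By repeated squaring, 143^201 ≡ 312 (mod 403).
x_0 = 143^201 mod 403 = 312.
x_0 ∉ {1, 402} and s = 1, so 143 is a Miller–Rabin witness and 403 is composite.

yes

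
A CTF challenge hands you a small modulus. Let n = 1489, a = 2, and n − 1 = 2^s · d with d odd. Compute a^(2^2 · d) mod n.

n − 1 = 1488 = 2^4 · 93, so s = 4 and d = 93.
By repeated squaring, 2^93 ≡ 1092 (mod 1489).
x_0 = 1092.
x_1 = 1092^2 mod 1489 = 1264.
x_2 = 1264^2 mod 1489 = 1488.

1488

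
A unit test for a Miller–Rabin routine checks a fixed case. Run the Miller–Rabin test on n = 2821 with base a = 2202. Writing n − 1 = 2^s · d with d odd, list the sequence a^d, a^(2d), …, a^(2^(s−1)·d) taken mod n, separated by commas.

2605, 1520

n − 1 = 2820 = 2^2 · 705, so s = 2 and d = 705.
x_0 = 2202^705 mod 2821 = 2605.
x_1 = 2605^2 mod 2821 = 1520.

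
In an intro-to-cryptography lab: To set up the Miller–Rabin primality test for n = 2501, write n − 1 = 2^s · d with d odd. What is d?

625

Halving: 2500 → 1250 → 625; 625 is odd.
So 2500 = 2^2 · 625.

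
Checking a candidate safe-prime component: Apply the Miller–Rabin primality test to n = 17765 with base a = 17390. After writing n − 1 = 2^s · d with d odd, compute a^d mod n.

2430

n − 1 = 17764 = 2^2 · 4441, so s = 2 and d = 4441.
17390^4441 mod 17765 = 2430.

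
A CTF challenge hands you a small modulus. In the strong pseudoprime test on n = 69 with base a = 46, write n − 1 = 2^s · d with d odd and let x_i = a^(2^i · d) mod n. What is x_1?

n − 1 = 68 = 2^2 · 17, so s = 2 and d = 17.
x_0 = 46^17 mod 69 = 46.
x_1 = 46^2 mod 69 = 46.

46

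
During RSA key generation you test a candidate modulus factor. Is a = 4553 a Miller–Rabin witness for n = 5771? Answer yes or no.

yes

n − 1 = 5770 = 2^1 · 2885, so s = 1 and d = 2885.
By repeated squaring, 4553^2885 ≡ 5336 (mod 5771).
x_0 = 4553^2885 mod 5771 = 5336.
x_0 ∉ {1, 5770} and s = 1, so 4553 is a Miller–Rabin witness and 5771 is composite.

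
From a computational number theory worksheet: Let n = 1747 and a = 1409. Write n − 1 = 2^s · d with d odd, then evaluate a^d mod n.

n − 1 = 1746 = 2^1 · 873, so s = 1 and d = 873.
1409^873 mod 1747 = 1.

1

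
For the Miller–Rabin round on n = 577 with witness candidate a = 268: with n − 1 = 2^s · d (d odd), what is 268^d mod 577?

510

n − 1 = 576 = 2^6 · 9, so s = 6 and d = 9.
268^9 mod 577 = 510.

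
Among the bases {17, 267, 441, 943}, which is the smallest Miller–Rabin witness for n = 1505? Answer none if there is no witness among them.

n − 1 = 1504 = 2^5 · 47, so s = 5 and d = 47.
Base 17: x_0 = 17^47 mod 1505 = 943. x_0 is neither 1 nor 1504, so continue squaring. x_1 = 943^2 mod 1505 = 1299. x_2 = 1299^2 mod 1505 = 296. x_3 = 296^2 mod 1505 = 326. x_4 = 326^2 mod 1505 = 926. Reached i = s−1 = 4 without hitting −1: 17 is a Miller–Rabin witness and 1505 is composite.
Base 267: x_0 = 267^47 mod 1505 = 1128. x_0 is neither 1 nor 1504, so continue squaring. x_1 = 1128^2 mod 1505 = 659. x_2 = 659^2 mod 1505 = 841. x_3 = 841^2 mod 1505 = 1436. x_4 = 1436^2 mod 1505 = 246. Reached i = s−1 = 4 without hitting −1: 267 is a Miller–Rabin witness and 1505 is composite.
Base 441: x_0 = 441^47 mod 1505 = 231. x_0 is neither 1 nor 1504, so continue squaring. x_1 = 231^2 mod 1505 = 686. x_2 = 686^2 mod 1505 = 1036. x_3 = 1036^2 mod 1505 = 231. x_4 = 231^2 mod 1505 = 686. Reached i = s−1 = 4 without hitting −1: 441 is a Miller–Rabin witness and 1505 is composite.
Base 943: x_0 = 943^47 mod 1505 = 402. x_0 is neither 1 nor 1504, so continue squaring. x_1 = 402^2 mod 1505 = 569. x_2 = 569^2 mod 1505 = 186. x_3 = 186^2 mod 1505 = 1486. x_4 = 1486^2 mod 1505 = 361. Reached i = s−1 = 4 without hitting −1: 943 is a Miller–Rabin witness and 1505 is composite.
The smallest witness among the given bases is 17.

17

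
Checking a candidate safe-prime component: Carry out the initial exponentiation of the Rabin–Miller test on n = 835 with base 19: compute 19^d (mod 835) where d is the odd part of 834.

n − 1 = 834 = 2^1 · 417, so s = 1 and d = 417.
Repeated squaring mod 835: 19^1 ≡ 19, 19^2 ≡ 361, 19^4 ≡ 61, 19^8 ≡ 381, 19^16 ≡ 706, 19^32 ≡ 776, 19^64 ≡ 141, 19^128 ≡ 676, 19^256 ≡ 231.
417 = 256 + 128 + 32 + 1, so 19^417 ≡ 231·676·776·19 ≡ 194 (mod 835).

194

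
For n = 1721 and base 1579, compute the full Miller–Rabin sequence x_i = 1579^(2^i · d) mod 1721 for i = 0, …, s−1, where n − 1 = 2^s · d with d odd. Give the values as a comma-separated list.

408, 1248, 1720

n − 1 = 1720 = 2^3 · 215, so s = 3 and d = 215.
x_0 = 1579^215 mod 1721 = 408.
x_1 = 408^2 mod 1721 = 1248.
x_2 = 1248^2 mod 1721 = 1720.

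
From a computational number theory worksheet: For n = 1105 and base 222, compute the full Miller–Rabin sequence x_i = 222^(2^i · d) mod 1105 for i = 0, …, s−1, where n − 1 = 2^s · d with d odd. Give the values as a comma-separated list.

222, 664, 1, 1

n − 1 = 1104 = 2^4 · 69, so s = 4 and d = 69.
x_0 = 222^69 mod 1105 = 222.
x_1 = 222^2 mod 1105 = 664.
x_2 = 664^2 mod 1105 = 1.
x_3 = 1^2 mod 1105 = 1.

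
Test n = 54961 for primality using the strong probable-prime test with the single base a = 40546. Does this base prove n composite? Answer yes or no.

no

n − 1 = 54960 = 2^4 · 3435, so s = 4 and d = 3435.
Repeated squaring mod 54961: 40546^1 ≡ 40546, 40546^2 ≡ 39645, 40546^4 ≡ 6308, 40546^8 ≡ 54061, 40546^16 ≡ 40546, 40546^32 ≡ 39645, 40546^64 ≡ 6308, 40546^128 ≡ 54061, 40546^256 ≡ 40546, 40546^512 ≡ 39645, 40546^1024 ≡ 6308, 40546^2048 ≡ 54061.
3435 = 2048 + 1024 + 256 + 64 + 32 + 8 + 2 + 1, so 40546^3435 ≡ 54061·6308·40546·6308·39645·54061·39645·40546 ≡ 1 (mod 54961).
x_0 = 40546^3435 mod 54961 = 1.
x_0 = 1, so 40546 is not a witness.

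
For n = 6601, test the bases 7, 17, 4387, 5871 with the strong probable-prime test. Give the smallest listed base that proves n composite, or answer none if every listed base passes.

7

n − 1 = 6600 = 2^3 · 825, so s = 3 and d = 825.
Base 7: x_0 = 7^825 mod 6601 = 413. x_0 is neither 1 nor 6600, so continue squaring. x_1 = 413^2 mod 6601 = 5544. x_2 = 5544^2 mod 6601 = 1680. Reached i = s−1 = 2 without hitting −1: 7 is a Miller–Rabin witness and 6601 is composite.
Base 17: x_0 = 17^825 mod 6601 = 5795. x_0 is neither 1 nor 6600, so continue squaring. x_1 = 5795^2 mod 6601 = 2738. x_2 = 2738^2 mod 6601 = 4509. Reached i = s−1 = 2 without hitting −1: 17 is a Miller–Rabin witness and 6601 is composite.
Base 4387: x_0 = 4387^825 mod 6601 = 4346. x_0 is neither 1 nor 6600, so continue squaring. x_1 = 4346^2 mod 6601 = 2255. x_2 = 2255^2 mod 6601 = 2255. Reached i = s−1 = 2 without hitting −1: 4387 is a Miller–Rabin witness and 6601 is composite.
Base 5871: x_0 = 5871^825 mod 6601 = 2715. x_0 is neither 1 nor 6600, so continue squaring. x_1 = 2715^2 mod 6601 = 4509. x_2 = 4509^2 mod 6601 = 1. x_2 = 1 but x_1 ≠ ±1, a nontrivial square root of 1 — 5871 is a witness and 6601 is composite.
The smallest witness among the given bases is 7.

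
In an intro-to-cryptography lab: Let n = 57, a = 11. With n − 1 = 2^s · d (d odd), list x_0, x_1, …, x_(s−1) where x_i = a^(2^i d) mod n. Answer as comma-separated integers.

11, 7, 49

n − 1 = 56 = 2^3 · 7, so s = 3 and d = 7.
x_0 = 11^7 mod 57 = 11.
x_1 = 11^2 mod 57 = 7.
x_2 = 7^2 mod 57 = 49.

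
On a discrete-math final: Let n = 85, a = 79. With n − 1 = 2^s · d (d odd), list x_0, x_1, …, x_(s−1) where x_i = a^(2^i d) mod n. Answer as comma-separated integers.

n − 1 = 84 = 2^2 · 21, so s = 2 and d = 21.
x_0 = 79^21 mod 85 = 44.
x_1 = 44^2 mod 85 = 66.

44, 66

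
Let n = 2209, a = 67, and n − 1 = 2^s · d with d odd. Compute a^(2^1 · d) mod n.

1

n − 1 = 2208 = 2^5 · 69, so s = 5 and d = 69.
x_0 = 67^69 mod 2209 = 2208.
x_1 = 2208^2 mod 2209 = 1.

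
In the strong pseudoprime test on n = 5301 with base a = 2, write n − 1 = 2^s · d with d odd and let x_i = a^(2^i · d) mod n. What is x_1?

187

n − 1 = 5300 = 2^2 · 1325, so s = 2 and d = 1325.
x_0 = 2^1325 mod 5301 = 1706.
x_1 = 1706^2 mod 5301 = 187.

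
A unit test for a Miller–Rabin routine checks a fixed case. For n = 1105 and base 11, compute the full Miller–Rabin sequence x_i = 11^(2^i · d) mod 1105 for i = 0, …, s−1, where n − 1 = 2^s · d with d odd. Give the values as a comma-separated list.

n − 1 = 1104 = 2^4 · 69, so s = 4 and d = 69.
x_0 = 11^69 mod 1105 = 996.
x_1 = 996^2 mod 1105 = 831.
x_2 = 831^2 mod 1105 = 1041.
x_3 = 1041^2 mod 1105 = 781.

996, 831, 1041, 781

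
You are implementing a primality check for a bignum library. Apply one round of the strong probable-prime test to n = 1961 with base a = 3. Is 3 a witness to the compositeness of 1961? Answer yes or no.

n − 1 = 1960 = 2^3 · 245, so s = 3 and d = 245.
x_0 = 3^245 mod 1961 = 509.
x_0 is neither 1 nor 1960, so continue squaring.
x_1 = 509^2 mod 1961 = 229.
x_2 = 229^2 mod 1961 = 1455.
Reached i = s−1 = 2 without hitting −1: 3 is a Miller–Rabin witness and 1961 is composite.

yes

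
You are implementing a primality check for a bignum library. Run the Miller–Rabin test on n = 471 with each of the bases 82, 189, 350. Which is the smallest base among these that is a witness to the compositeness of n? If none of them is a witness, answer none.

n − 1 = 470 = 2^1 · 235, so s = 1 and d = 235.
Base 82: x_0 = 82^235 mod 471 = 82. x_0 ∉ {1, 470} and s = 1, so 82 is a Miller–Rabin witness and 471 is composite.
Base 189: x_0 = 189^235 mod 471 = 282. x_0 ∉ {1, 470} and s = 1, so 189 is a Miller–Rabin witness and 471 is composite.
Base 350: x_0 = 350^235 mod 471 = 350. x_0 ∉ {1, 470} and s = 1, so 350 is a Miller–Rabin witness and 471 is composite.
The smallest witness among the given bases is 82.

82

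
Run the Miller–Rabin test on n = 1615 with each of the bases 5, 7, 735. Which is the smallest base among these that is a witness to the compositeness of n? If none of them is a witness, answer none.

5

n − 1 = 1614 = 2^1 · 807, so s = 1 and d = 807.
Base 5: x_0 = 5^807 mod 1615 = 520. x_0 ∉ {1, 1614} and s = 1, so 5 is a Miller–Rabin witness and 1615 is composite.
Base 7: x_0 = 7^807 mod 1615 = 913. x_0 ∉ {1, 1614} and s = 1, so 7 is a Miller–Rabin witness and 1615 is composite.
Base 735: x_0 = 735^807 mod 1615 = 540. x_0 ∉ {1, 1614} and s = 1, so 735 is a Miller–Rabin witness and 1615 is composite.
The smallest witness among the given bases is 5.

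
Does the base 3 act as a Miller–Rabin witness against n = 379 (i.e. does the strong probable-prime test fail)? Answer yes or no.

no

n − 1 = 378 = 2^1 · 189, so s = 1 and d = 189.
x_0 = 3^189 mod 379 = 378.
x_0 = 378 ≡ −1, so 3 is not a witness.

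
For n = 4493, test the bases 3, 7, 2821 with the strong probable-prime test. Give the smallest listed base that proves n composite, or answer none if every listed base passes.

none

n − 1 = 4492 = 2^2 · 1123, so s = 2 and d = 1123.
Base 3: x_0 = 3^1123 mod 4493 = 2280. x_0 is neither 1 nor 4492, so continue squaring. x_1 = 2280^2 mod 4493 = 4492. x_1 ≡ −1, so 3 is not a witness.
Base 7: x_0 = 7^1123 mod 4493 = 2280. x_0 is neither 1 nor 4492, so continue squaring. x_1 = 2280^2 mod 4493 = 4492. x_1 ≡ −1, so 7 is not a witness.
Base 2821: x_0 = 2821^1123 mod 4493 = 2280. x_0 is neither 1 nor 4492, so continue squaring. x_1 = 2280^2 mod 4493 = 4492. x_1 ≡ −1, so 2821 is not a witness.
No listed base is a witness for 4493.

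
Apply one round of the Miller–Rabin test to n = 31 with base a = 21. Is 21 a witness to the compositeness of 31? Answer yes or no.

no

n − 1 = 30 = 2^1 · 15, so s = 1 and d = 15.
x_0 = 21^15 mod 31 = 30.
x_0 = 30 ≡ −1, so 21 is not a witness.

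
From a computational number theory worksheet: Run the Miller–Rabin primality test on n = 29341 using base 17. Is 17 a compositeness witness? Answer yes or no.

yes

n − 1 = 29340 = 2^2 · 7335, so s = 2 and d = 7335.
x_0 = 17^7335 mod 29341 = 23230.
x_0 is neither 1 nor 29340, so continue squaring.
x_1 = 23230^2 mod 29341 = 22569.
Reached i = s−1 = 1 without hitting −1: 17 is a Miller–Rabin witness and 29341 is composite.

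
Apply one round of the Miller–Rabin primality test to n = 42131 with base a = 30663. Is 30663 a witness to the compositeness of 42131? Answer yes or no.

no

n − 1 = 42130 = 2^1 · 21065, so s = 1 and d = 21065.
Repeated squaring mod 42131: 30663^1 ≡ 30663, 30663^2 ≡ 24173, 30663^4 ≡ 19090, 30663^8 ≡ 37081, 30663^16 ≡ 13245, 30663^32 ≡ 38672, 30663^64 ≡ 41608, 30663^128 ≡ 20743, 30663^256 ≡ 30277, 30663^512 ≡ 10431, 30663^1024 ≡ 23519, 30663^2048 ≡ 5462, 30663^4096 ≡ 4696, 30663^8192 ≡ 17903, 30663^16384 ≡ 26892.
21065 = 16384 + 4096 + 512 + 64 + 8 + 1, so 30663^21065 ≡ 26892·4696·10431·41608·37081·30663 ≡ 42130 (mod 42131).
x_0 = 30663^21065 mod 42131 = 42130.
x_0 = 42130 ≡ −1, so 30663 is not a witness.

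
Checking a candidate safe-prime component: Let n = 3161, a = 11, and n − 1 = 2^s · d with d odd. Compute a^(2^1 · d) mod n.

3083

n − 1 = 3160 = 2^3 · 395, so s = 3 and d = 395.
Repeated squaring mod 3161: 11^1 ≡ 11, 11^2 ≡ 121, 11^4 ≡ 1997, 11^8 ≡ 1988, 11^16 ≡ 894, 11^32 ≡ 2664, 11^64 ≡ 451, 11^128 ≡ 1097, 11^256 ≡ 2229.
395 = 256 + 128 + 8 + 2 + 1, so 11^395 ≡ 2229·1097·1988·121·11 ≡ 2810 (mod 3161).
x_0 = 2810.
x_1 = 2810^2 mod 3161 = 3083.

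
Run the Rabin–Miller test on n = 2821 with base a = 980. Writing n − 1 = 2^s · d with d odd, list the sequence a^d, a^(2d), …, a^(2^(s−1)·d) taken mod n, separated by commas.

n − 1 = 2820 = 2^2 · 705, so s = 2 and d = 705.
x_0 = 980^705 mod 2821 = 1799.
x_1 = 1799^2 mod 2821 = 714.

1799, 714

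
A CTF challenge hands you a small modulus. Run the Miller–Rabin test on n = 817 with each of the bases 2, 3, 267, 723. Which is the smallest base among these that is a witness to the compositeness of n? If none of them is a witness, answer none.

2

n − 1 = 816 = 2^4 · 51, so s = 4 and d = 51.
Base 2: x_0 = 2^51 mod 817 = 297. x_0 is neither 1 nor 816, so continue squaring. x_1 = 297^2 mod 817 = 790. x_2 = 790^2 mod 817 = 729. x_3 = 729^2 mod 817 = 391. Reached i = s−1 = 3 without hitting −1: 2 is a Miller–Rabin witness and 817 is composite.
Base 3: x_0 = 3^51 mod 817 = 677. x_0 is neither 1 nor 816, so continue squaring. x_1 = 677^2 mod 817 = 809. x_2 = 809^2 mod 817 = 64. x_3 = 64^2 mod 817 = 11. Reached i = s−1 = 3 without hitting −1: 3 is a Miller–Rabin witness and 817 is composite.
Base 267: x_0 = 267^51 mod 817 = 723. x_0 is neither 1 nor 816, so continue squaring. x_1 = 723^2 mod 817 = 666. x_2 = 666^2 mod 817 = 742. x_3 = 742^2 mod 817 = 723. Reached i = s−1 = 3 without hitting −1: 267 is a Miller–Rabin witness and 817 is composite.
Base 723: x_0 = 723^51 mod 817 = 666. x_0 is neither 1 nor 816, so continue squaring. x_1 = 666^2 mod 817 = 742. x_2 = 742^2 mod 817 = 723. x_3 = 723^2 mod 817 = 666. Reached i = s−1 = 3 without hitting −1: 723 is a Miller–Rabin witness and 817 is composite.
The smallest witness among the given bases is 2.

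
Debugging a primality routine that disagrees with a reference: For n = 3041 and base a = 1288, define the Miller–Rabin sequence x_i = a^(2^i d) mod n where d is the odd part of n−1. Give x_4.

1

n − 1 = 3040 = 2^5 · 95, so s = 5 and d = 95.
Repeated squaring mod 3041: 1288^1 ≡ 1288, 1288^2 ≡ 1599, 1288^4 ≡ 2361, 1288^8 ≡ 168, 1288^16 ≡ 855, 1288^32 ≡ 1185, 1288^64 ≡ 2324.
95 = 64 + 16 + 8 + 4 + 2 + 1, so 1288^95 ≡ 2324·855·168·2361·1599·1288 ≡ 221 (mod 3041).
x_0 = 221.
x_1 = 221^2 mod 3041 = 185.
x_2 = 185^2 mod 3041 = 774.
x_3 = 774^2 mod 3041 = 3040.
x_4 = 3040^2 mod 3041 = 1.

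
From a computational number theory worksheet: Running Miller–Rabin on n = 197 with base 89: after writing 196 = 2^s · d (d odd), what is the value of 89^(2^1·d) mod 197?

196

n − 1 = 196 = 2^2 · 49, so s = 2 and d = 49.
By repeated squaring, 89^49 ≡ 14 (mod 197).
x_0 = 14.
x_1 = 14^2 mod 197 = 196.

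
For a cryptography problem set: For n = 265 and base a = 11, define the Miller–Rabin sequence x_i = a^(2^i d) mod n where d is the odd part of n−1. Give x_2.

121

n − 1 = 264 = 2^3 · 33, so s = 3 and d = 33.
x_0 = 11^33 mod 265 = 131.
x_1 = 131^2 mod 265 = 201.
x_2 = 201^2 mod 265 = 121.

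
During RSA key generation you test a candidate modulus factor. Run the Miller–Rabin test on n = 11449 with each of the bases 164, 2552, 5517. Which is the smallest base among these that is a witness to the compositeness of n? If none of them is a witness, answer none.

none

n − 1 = 11448 = 2^3 · 1431, so s = 3 and d = 1431.
Base 164: x_0 = 164^1431 mod 11449 = 1. x_0 = 1, so 164 is not a witness.
Base 2552: x_0 = 2552^1431 mod 11449 = 11448. x_0 = 11448 ≡ −1, so 2552 is not a witness.
Base 5517: x_0 = 5517^1431 mod 11449 = 11448. x_0 = 11448 ≡ −1, so 5517 is not a witness.
No listed base is a witness for 11449.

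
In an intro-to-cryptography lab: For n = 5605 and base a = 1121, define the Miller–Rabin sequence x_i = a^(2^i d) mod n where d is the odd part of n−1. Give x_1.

1121

n − 1 = 5604 = 2^2 · 1401, so s = 2 and d = 1401.
x_0 = 1121^1401 mod 5605 = 1121.
x_1 = 1121^2 mod 5605 = 1121.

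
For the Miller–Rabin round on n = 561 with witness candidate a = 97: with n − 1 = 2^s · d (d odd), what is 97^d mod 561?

n − 1 = 560 = 2^4 · 35, so s = 4 and d = 35.
97^35 mod 561 = 232.

232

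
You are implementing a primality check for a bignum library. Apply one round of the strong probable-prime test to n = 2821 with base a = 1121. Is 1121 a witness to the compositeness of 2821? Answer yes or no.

n − 1 = 2820 = 2^2 · 705, so s = 2 and d = 705.
x_0 = 1121^705 mod 2821 = 1.
x_0 = 1, so 1121 is not a witness.

no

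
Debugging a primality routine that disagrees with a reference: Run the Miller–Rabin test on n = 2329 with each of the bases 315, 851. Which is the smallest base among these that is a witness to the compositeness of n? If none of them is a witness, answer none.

n − 1 = 2328 = 2^3 · 291, so s = 3 and d = 291.
Base 315: x_0 = 315^291 mod 2329 = 695. x_0 is neither 1 nor 2328, so continue squaring. x_1 = 695^2 mod 2329 = 922. x_2 = 922^2 mod 2329 = 2328. x_2 ≡ −1, so 315 is not a witness.
Base 851: x_0 = 851^291 mod 2329 = 1276. x_0 is neither 1 nor 2328, so continue squaring. x_1 = 1276^2 mod 2329 = 205. x_2 = 205^2 mod 2329 = 103. Reached i = s−1 = 2 without hitting −1: 851 is a Miller–Rabin witness and 2329 is composite.
The smallest witness among the given bases is 851.

851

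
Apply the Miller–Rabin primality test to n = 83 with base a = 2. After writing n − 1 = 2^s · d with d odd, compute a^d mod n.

82

n − 1 = 82 = 2^1 · 41, so s = 1 and d = 41.
Repeated squaring mod 83: 2^1 ≡ 2, 2^2 ≡ 4, 2^4 ≡ 16, 2^8 ≡ 7, 2^16 ≡ 49, 2^32 ≡ 77.
41 = 32 + 8 + 1, so 2^41 ≡ 77·7·2 ≡ 82 (mod 83).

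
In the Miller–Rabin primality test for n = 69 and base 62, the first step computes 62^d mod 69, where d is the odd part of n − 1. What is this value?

50

n − 1 = 68 = 2^2 · 17, so s = 2 and d = 17.
62^17 mod 69 = 50.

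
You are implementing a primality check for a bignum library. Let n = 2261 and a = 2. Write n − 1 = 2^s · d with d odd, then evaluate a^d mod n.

2123

n − 1 = 2260 = 2^2 · 565, so s = 2 and d = 565.
2^565 mod 2261 = 2123.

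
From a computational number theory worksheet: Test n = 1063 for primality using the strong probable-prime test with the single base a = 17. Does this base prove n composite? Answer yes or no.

n − 1 = 1062 = 2^1 · 531, so s = 1 and d = 531.
x_0 = 17^531 mod 1063 = 1.
x_0 = 1, so 17 is not a witness.

no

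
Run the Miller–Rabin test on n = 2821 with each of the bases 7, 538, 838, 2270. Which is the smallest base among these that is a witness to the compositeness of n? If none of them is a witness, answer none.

n − 1 = 2820 = 2^2 · 705, so s = 2 and d = 705.
Base 7: x_0 = 7^705 mod 2821 = 931. x_0 is neither 1 nor 2820, so continue squaring. x_1 = 931^2 mod 2821 = 714. Reached i = s−1 = 1 without hitting −1: 7 is a Miller–Rabin witness and 2821 is composite.
Base 538: x_0 = 538^705 mod 2821 = 1084. x_0 is neither 1 nor 2820, so continue squaring. x_1 = 1084^2 mod 2821 = 1520. Reached i = s−1 = 1 without hitting −1: 538 is a Miller–Rabin witness and 2821 is composite.
Base 838: x_0 = 838^705 mod 2821 = 993. x_0 is neither 1 nor 2820, so continue squaring. x_1 = 993^2 mod 2821 = 1520. Reached i = s−1 = 1 without hitting −1: 838 is a Miller–Rabin witness and 2821 is composite.
Base 2270: x_0 = 2270^705 mod 2821 = 1737. x_0 is neither 1 nor 2820, so continue squaring. x_1 = 1737^2 mod 2821 = 1520. Reached i = s−1 = 1 without hitting −1: 2270 is a Miller–Rabin witness and 2821 is composite.
The smallest witness among the given bases is 7.

7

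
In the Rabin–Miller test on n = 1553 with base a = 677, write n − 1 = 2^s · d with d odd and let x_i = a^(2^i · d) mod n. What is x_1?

1

n − 1 = 1552 = 2^4 · 97, so s = 4 and d = 97.
Repeated squaring mod 1553: 677^1 ≡ 677, 677^2 ≡ 194, 677^4 ≡ 364, 677^8 ≡ 491, 677^16 ≡ 366, 677^32 ≡ 398, 677^64 ≡ 1551.
97 = 64 + 32 + 1, so 677^97 ≡ 1551·398·677 ≡ 1552 (mod 1553).
x_0 = 1552.
x_1 = 1552^2 mod 1553 = 1.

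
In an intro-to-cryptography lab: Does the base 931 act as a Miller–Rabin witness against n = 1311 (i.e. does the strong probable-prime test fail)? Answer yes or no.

n − 1 = 1310 = 2^1 · 655, so s = 1 and d = 655.
By repeated squaring, 931^655 ≡ 589 (mod 1311).
x_0 = 931^655 mod 1311 = 589.
x_0 ∉ {1, 1310} and s = 1, so 931 is a Miller–Rabin witness and 1311 is composite.

yes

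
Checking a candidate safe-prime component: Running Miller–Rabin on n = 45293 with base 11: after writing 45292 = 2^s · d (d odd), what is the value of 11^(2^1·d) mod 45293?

n − 1 = 45292 = 2^2 · 11323, so s = 2 and d = 11323.
x_0 = 11^11323 mod 45293 = 673.
x_1 = 673^2 mod 45293 = 45292.

45292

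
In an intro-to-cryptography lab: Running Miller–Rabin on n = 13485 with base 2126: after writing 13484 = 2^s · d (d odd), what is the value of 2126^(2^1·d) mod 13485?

n − 1 = 13484 = 2^2 · 3371, so s = 2 and d = 3371.
Repeated squaring mod 13485: 2126^1 ≡ 2126, 2126^2 ≡ 2401, 2126^4 ≡ 6706, 2126^8 ≡ 11446, 2126^16 ≡ 4141, 2126^32 ≡ 8446, 2126^64 ≡ 12751, 2126^128 ≡ 12841, 2126^256 ≡ 10186, 2126^512 ≡ 1006, 2126^1024 ≡ 661, 2126^2048 ≡ 5401.
3371 = 2048 + 1024 + 256 + 32 + 8 + 2 + 1, so 2126^3371 ≡ 5401·661·10186·8446·11446·2401·2126 ≡ 12521 (mod 13485).
x_0 = 12521.
x_1 = 12521^2 mod 13485 = 12316.

12316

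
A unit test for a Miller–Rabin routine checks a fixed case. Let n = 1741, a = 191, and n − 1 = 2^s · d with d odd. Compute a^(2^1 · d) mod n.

n − 1 = 1740 = 2^2 · 435, so s = 2 and d = 435.
Repeated squaring mod 1741: 191^1 ≡ 191, 191^2 ≡ 1661, 191^4 ≡ 1177, 191^8 ≡ 1234, 191^16 ≡ 1122, 191^32 ≡ 141, 191^64 ≡ 730, 191^128 ≡ 154, 191^256 ≡ 1083.
435 = 256 + 128 + 32 + 16 + 2 + 1, so 191^435 ≡ 1083·154·141·1122·1661·191 ≡ 1682 (mod 1741).
x_0 = 1682.
x_1 = 1682^2 mod 1741 = 1740.

1740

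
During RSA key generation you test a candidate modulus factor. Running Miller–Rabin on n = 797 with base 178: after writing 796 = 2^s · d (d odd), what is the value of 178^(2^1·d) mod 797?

n − 1 = 796 = 2^2 · 199, so s = 2 and d = 199.
x_0 = 178^199 mod 797 = 215.
x_1 = 215^2 mod 797 = 796.

796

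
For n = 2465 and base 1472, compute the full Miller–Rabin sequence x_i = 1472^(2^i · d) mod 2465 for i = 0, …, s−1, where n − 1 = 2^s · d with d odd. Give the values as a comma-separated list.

1507, 784, 871, 1886, 1

n − 1 = 2464 = 2^5 · 77, so s = 5 and d = 77.
x_0 = 1472^77 mod 2465 = 1507.
x_1 = 1507^2 mod 2465 = 784.
x_2 = 784^2 mod 2465 = 871.
x_3 = 871^2 mod 2465 = 1886.
x_4 = 1886^2 mod 2465 = 1.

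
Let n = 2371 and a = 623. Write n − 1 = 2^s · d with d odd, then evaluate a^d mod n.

n − 1 = 2370 = 2^1 · 1185, so s = 1 and d = 1185.
623^1185 mod 2371 = 1.

1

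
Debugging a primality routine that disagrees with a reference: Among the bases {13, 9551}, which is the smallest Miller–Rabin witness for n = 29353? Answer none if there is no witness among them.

n − 1 = 29352 = 2^3 · 3669, so s = 3 and d = 3669.
Base 13: x_0 = 13^3669 mod 29353 = 7363. x_0 is neither 1 nor 29352, so continue squaring. x_1 = 7363^2 mod 29353 = 28131. x_2 = 28131^2 mod 29353 = 25634. Reached i = s−1 = 2 without hitting −1: 13 is a Miller–Rabin witness and 29353 is composite.
Base 9551: x_0 = 9551^3669 mod 29353 = 28385. x_0 is neither 1 nor 29352, so continue squaring. x_1 = 28385^2 mod 29353 = 27081. x_2 = 27081^2 mod 29353 = 25209. Reached i = s−1 = 2 without hitting −1: 9551 is a Miller–Rabin witness and 29353 is composite.
The smallest witness among the given bases is 13.

13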